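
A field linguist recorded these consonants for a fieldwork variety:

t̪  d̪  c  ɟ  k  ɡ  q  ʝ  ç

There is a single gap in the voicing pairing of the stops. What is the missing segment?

dental: voiceless /t̪/, voiced /d̪/.
palatal: voiceless /c/, voiced /ɟ/.
velar: voiceless /k/, voiced /ɡ/.
uvular: voiceless /q/, voiced —.
The uvular row has no voiced member, so the gap is the voiced uvular stop /ɢ/.

/ɢ/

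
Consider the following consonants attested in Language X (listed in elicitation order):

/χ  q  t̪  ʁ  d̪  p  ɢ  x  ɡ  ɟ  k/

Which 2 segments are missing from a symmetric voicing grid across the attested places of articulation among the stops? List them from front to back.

/b/, /c/

Voiceless: /p/ (bilabial), /t̪/ (dental), /k/ (velar), /q/ (uvular).
Voiced: /d̪/ (dental), /ɟ/ (palatal), /ɡ/ (velar), /ɢ/ (uvular).
Gaps, from front to back: bilabial lacks voiced (/b/); palatal lacks voiceless (/c/).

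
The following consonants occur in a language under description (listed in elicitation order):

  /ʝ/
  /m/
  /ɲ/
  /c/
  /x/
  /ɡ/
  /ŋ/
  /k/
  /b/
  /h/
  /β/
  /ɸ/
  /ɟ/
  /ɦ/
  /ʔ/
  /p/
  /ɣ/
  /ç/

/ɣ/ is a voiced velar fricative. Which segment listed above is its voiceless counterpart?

/x/

The voiceless counterpart is a voiceless velar fricative — in this inventory, /x/.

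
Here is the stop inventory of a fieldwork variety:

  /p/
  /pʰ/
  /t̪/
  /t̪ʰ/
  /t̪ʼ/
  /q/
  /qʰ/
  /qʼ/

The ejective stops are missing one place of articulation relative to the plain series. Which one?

bilabial: plain /p/, aspirated /pʰ/, ejective —.
dental: plain /t̪/, aspirated /t̪ʰ/, ejective /t̪ʼ/.
uvular: plain /q/, aspirated /qʰ/, ejective /qʼ/.
Every place of articulation has an ejective member except bilabial, where /pʼ/ would be expected.

bilabial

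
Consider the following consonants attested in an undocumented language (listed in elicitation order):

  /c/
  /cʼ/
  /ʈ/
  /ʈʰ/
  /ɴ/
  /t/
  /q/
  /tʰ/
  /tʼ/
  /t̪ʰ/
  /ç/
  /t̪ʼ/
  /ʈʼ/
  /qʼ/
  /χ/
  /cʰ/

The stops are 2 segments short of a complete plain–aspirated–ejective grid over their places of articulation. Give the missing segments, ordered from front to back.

/t̪/, /qʰ/

place of articulation  plain     aspirated  ejective
dental            —         t̪ʰ       t̪ʼ     
alveolar          t         tʰ        tʼ      
retroflex         ʈ         ʈʰ        ʈʼ      
palatal           c         cʰ        cʼ      
uvular            q         —         qʼ      
Gaps, from front to back: dental lacks plain (/t̪/); uvular lacks aspirated (/qʰ/).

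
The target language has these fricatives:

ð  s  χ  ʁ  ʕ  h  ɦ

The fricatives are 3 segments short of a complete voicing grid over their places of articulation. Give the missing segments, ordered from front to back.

Voiceless: /s/ (alveolar), /χ/ (uvular), /h/ (glottal).
Voiced: /ð/ (dental), /ʁ/ (uvular), /ʕ/ (pharyngeal), /ɦ/ (glottal).
Gaps, from front to back: dental lacks voiceless (/θ/); alveolar lacks voiced (/z/); pharyngeal lacks voiceless (/ħ/).

/θ/, /z/, /ħ/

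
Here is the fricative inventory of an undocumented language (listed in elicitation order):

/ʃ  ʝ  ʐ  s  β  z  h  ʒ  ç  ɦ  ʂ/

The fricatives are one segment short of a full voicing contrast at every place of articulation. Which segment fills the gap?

/ɸ/

place of articulation  voiceless  voiced  
bilabial          —         β       
alveolar          s         z       
postalveolar      ʃ         ʒ       
retroflex         ʂ         ʐ       
palatal           ç         ʝ       
glottal           h         ɦ       
The bilabial row has no voiceless member, so the gap is the voiceless bilabial fricative /ɸ/.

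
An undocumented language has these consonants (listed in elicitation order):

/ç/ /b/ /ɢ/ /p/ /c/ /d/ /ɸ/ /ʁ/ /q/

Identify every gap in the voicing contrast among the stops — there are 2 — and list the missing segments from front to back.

bilabial: voiceless /p/, voiced /b/.
alveolar: voiceless —, voiced /d/.
palatal: voiceless /c/, voiced —.
uvular: voiceless /q/, voiced /ɢ/.
Gaps, from front to back: alveolar lacks voiceless (/t/); palatal lacks voiced (/ɟ/).

/t/, /ɟ/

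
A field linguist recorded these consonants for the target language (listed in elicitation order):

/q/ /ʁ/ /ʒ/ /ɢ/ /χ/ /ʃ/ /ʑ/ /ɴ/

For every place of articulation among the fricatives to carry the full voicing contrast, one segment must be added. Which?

/ɕ/

place of articulation  voiceless  voiced  
postalveolar      ʃ         ʒ       
alveolo-palatal   —         ʑ       
uvular            χ         ʁ       
The alveolo-palatal row has no voiceless member, so the gap is the voiceless alveolo-palatal fricative /ɕ/.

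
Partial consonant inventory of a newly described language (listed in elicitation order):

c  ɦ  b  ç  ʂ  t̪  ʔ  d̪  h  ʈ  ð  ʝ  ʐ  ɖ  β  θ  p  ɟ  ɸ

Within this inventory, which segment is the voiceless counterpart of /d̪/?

/t̪/

/d̪/ is a voiced dental stop.
The voiceless counterpart is a voiceless dental stop — in this inventory, /t̪/.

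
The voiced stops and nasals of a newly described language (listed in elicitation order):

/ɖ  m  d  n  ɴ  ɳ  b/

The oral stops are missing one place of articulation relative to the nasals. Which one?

uvular

Oral stop: /b/ (bilabial), /d/ (alveolar), /ɖ/ (retroflex).
Nasal: /m/ (bilabial), /n/ (alveolar), /ɳ/ (retroflex), /ɴ/ (uvular).
Every place of articulation has an oral stop member except uvular, where /ɢ/ would be expected.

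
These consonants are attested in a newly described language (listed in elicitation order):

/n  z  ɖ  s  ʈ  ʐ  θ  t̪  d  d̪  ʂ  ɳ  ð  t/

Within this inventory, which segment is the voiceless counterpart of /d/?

/d/ is a voiced alveolar stop.
The voiceless counterpart is a voiceless alveolar stop — in this inventory, /t/.

/t/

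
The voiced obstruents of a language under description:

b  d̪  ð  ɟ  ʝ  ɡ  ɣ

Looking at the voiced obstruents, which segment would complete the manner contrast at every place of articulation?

/β/

place of articulation  stop      fricative
bilabial          b         —       
dental            d̪        ð       
palatal           ɟ         ʝ       
velar             ɡ         ɣ       
The bilabial row has no fricative member, so the gap is the bilabial fricative /β/.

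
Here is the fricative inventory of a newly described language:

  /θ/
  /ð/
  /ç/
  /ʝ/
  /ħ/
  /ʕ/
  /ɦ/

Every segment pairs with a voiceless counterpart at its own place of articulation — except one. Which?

Dental: /θ/ ~ /ð/
Palatal: /ç/ ~ /ʝ/
Pharyngeal: /ħ/ ~ /ʕ/
Glottal: only /ɦ/ (voiced); no voiceless partner.
So /ɦ/ is the unpaired segment.

/ɦ/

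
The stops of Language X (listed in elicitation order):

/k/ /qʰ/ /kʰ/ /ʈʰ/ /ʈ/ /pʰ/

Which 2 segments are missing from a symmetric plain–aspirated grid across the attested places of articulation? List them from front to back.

bilabial: plain —, aspirated /pʰ/.
retroflex: plain /ʈ/, aspirated /ʈʰ/.
velar: plain /k/, aspirated /kʰ/.
uvular: plain —, aspirated /qʰ/.
Gaps, from front to back: bilabial lacks plain (/p/); uvular lacks plain (/q/).

/p/, /q/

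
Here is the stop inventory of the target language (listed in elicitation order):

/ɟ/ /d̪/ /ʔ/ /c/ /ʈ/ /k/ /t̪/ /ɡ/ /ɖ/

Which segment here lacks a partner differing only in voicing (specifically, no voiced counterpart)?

Dental: /t̪/ ~ /d̪/
Retroflex: /ʈ/ ~ /ɖ/
Palatal: /c/ ~ /ɟ/
Velar: /k/ ~ /ɡ/
Glottal: only /ʔ/ (voiceless); no voiced partner.
So /ʔ/ is the unpaired segment.

/ʔ/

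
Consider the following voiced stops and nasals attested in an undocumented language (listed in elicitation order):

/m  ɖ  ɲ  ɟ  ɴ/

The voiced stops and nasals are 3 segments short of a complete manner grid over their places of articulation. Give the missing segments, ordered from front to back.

/b/, /ɳ/, /ɢ/

place of articulation  oral stop  nasal   
bilabial          —         m       
retroflex         ɖ         —       
palatal           ɟ         ɲ       
uvular            —         ɴ       
Gaps, from front to back: bilabial lacks oral stop (/b/); retroflex lacks nasal (/ɳ/); uvular lacks oral stop (/ɢ/).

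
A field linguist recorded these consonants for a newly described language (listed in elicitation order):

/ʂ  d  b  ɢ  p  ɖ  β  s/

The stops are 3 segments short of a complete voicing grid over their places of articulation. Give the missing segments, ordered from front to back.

Voiceless: /p/ (bilabial).
Voiced: /b/ (bilabial), /d/ (alveolar), /ɖ/ (retroflex), /ɢ/ (uvular).
Gaps, from front to back: alveolar lacks voiceless (/t/); retroflex lacks voiceless (/ʈ/); uvular lacks voiceless (/q/).

/t/, /ʈ/, /q/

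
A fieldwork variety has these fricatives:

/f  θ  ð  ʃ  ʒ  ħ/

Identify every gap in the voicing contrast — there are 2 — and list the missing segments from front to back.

/v/, /ʕ/

labiodental: voiceless /f/, voiced —.
dental: voiceless /θ/, voiced /ð/.
postalveolar: voiceless /ʃ/, voiced /ʒ/.
pharyngeal: voiceless /ħ/, voiced —.
Gaps, from front to back: labiodental lacks voiced (/v/); pharyngeal lacks voiced (/ʕ/).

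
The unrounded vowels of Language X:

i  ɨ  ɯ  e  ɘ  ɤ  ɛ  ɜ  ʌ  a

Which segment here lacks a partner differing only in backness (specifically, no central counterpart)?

High: /i/ ~ /ɨ/ ~ /ɯ/
High-mid: /e/ ~ /ɘ/ ~ /ɤ/
Low-mid: /ɛ/ ~ /ɜ/ ~ /ʌ/
Low: only /a/ (front); no central partner.
So /a/ is the unpaired segment.

/a/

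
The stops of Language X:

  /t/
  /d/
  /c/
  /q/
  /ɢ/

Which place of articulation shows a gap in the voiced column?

Voiceless: /t/ (alveolar), /c/ (palatal), /q/ (uvular).
Voiced: /d/ (alveolar), /ɢ/ (uvular).
Every place of articulation has a voiced member except palatal, where /ɟ/ would be expected.

palatal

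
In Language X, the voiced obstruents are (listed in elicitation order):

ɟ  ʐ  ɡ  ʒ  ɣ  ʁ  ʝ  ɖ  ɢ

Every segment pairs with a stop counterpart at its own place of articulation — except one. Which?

/ʒ/

Retroflex: /ɖ/ ~ /ʐ/
Palatal: /ɟ/ ~ /ʝ/
Velar: /ɡ/ ~ /ɣ/
Uvular: /ɢ/ ~ /ʁ/
Postalveolar: only /ʒ/ (fricative); no stop partner.
So /ʒ/ is the unpaired segment.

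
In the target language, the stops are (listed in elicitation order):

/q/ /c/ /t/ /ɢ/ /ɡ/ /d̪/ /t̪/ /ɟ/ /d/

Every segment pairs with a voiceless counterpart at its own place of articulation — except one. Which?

/ɡ/

Dental: /t̪/ ~ /d̪/
Alveolar: /t/ ~ /d/
Palatal: /c/ ~ /ɟ/
Uvular: /q/ ~ /ɢ/
Velar: only /ɡ/ (voiced); no voiceless partner.
So /ɡ/ is the unpaired segment.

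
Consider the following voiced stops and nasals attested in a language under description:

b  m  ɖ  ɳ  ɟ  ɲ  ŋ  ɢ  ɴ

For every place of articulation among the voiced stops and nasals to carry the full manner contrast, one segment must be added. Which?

place of articulation  oral stop  nasal   
bilabial          b         m       
retroflex         ɖ         ɳ       
palatal           ɟ         ɲ       
velar             —         ŋ       
uvular            ɢ         ɴ       
The velar row has no oral stop member, so the gap is the velar oral stop /ɡ/.

/ɡ/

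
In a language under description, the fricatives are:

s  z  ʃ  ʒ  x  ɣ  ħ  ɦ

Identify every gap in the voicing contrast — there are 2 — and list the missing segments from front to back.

/ʕ/, /h/

Voiceless: /s/ (alveolar), /ʃ/ (postalveolar), /x/ (velar), /ħ/ (pharyngeal).
Voiced: /z/ (alveolar), /ʒ/ (postalveolar), /ɣ/ (velar), /ɦ/ (glottal).
Gaps, from front to back: pharyngeal lacks voiced (/ʕ/); glottal lacks voiceless (/h/).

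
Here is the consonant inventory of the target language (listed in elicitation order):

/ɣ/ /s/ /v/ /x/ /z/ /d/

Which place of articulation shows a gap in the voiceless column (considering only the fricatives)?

labiodental

labiodental: voiceless —, voiced /v/.
alveolar: voiceless /s/, voiced /z/.
velar: voiceless /x/, voiced /ɣ/.
Every place of articulation has a voiceless member except labiodental, where /f/ would be expected.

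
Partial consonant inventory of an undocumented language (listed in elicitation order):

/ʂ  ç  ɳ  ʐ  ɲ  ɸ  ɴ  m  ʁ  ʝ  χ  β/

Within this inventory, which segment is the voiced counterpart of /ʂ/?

/ʂ/ is a voiceless retroflex fricative.
The voiced counterpart is a voiced retroflex fricative — in this inventory, /ʐ/.

/ʐ/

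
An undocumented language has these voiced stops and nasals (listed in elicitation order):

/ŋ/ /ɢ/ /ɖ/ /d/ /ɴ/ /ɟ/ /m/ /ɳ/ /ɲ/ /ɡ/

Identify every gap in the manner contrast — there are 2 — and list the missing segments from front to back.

Oral stop: /d/ (alveolar), /ɖ/ (retroflex), /ɟ/ (palatal), /ɡ/ (velar), /ɢ/ (uvular).
Nasal: /m/ (bilabial), /ɳ/ (retroflex), /ɲ/ (palatal), /ŋ/ (velar), /ɴ/ (uvular).
Gaps, from front to back: bilabial lacks oral stop (/b/); alveolar lacks nasal (/n/).

/b/, /n/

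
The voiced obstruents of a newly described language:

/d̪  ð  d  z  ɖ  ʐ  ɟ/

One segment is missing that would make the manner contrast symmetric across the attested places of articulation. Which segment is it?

place of articulation  stop      fricative
dental            d̪        ð       
alveolar          d         z       
retroflex         ɖ         ʐ       
palatal           ɟ         —       
The palatal row has no fricative member, so the gap is the palatal fricative /ʝ/.

/ʝ/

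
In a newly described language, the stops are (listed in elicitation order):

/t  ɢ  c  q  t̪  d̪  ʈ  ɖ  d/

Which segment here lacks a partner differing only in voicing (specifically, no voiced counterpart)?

Dental: /t̪/ ~ /d̪/
Alveolar: /t/ ~ /d/
Retroflex: /ʈ/ ~ /ɖ/
Uvular: /q/ ~ /ɢ/
Palatal: only /c/ (voiceless); no voiced partner.
So /c/ is the unpaired segment.

/c/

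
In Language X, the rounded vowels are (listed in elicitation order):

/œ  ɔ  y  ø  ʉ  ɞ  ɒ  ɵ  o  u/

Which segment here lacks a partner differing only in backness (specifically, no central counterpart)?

High: /y/ ~ /ʉ/ ~ /u/
High-mid: /ø/ ~ /ɵ/ ~ /o/
Low-mid: /œ/ ~ /ɞ/ ~ /ɔ/
Low: only /ɒ/ (back); no central partner.
So /ɒ/ is the unpaired segment.

/ɒ/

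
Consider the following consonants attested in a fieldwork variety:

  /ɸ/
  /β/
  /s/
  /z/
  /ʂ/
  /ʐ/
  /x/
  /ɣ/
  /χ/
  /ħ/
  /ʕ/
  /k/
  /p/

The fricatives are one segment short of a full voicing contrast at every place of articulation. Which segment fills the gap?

/ʁ/

place of articulation  voiceless  voiced  
bilabial          ɸ         β       
alveolar          s         z       
retroflex         ʂ         ʐ       
velar             x         ɣ       
uvular            χ         —       
pharyngeal        ħ         ʕ       
The uvular row has no voiced member, so the gap is the voiced uvular fricative /ʁ/.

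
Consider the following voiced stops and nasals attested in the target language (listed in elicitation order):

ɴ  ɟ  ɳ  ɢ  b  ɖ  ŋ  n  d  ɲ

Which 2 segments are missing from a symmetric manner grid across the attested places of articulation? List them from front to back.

bilabial: oral stop /b/, nasal —.
alveolar: oral stop /d/, nasal /n/.
retroflex: oral stop /ɖ/, nasal /ɳ/.
palatal: oral stop /ɟ/, nasal /ɲ/.
velar: oral stop —, nasal /ŋ/.
uvular: oral stop /ɢ/, nasal /ɴ/.
Gaps, from front to back: bilabial lacks nasal (/m/); velar lacks oral stop (/ɡ/).

/m/, /ɡ/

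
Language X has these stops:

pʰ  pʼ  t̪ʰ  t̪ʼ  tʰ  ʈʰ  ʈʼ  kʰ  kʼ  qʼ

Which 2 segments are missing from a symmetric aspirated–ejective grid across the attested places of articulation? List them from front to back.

/tʼ/, /qʰ/

Aspirated: /pʰ/ (bilabial), /t̪ʰ/ (dental), /tʰ/ (alveolar), /ʈʰ/ (retroflex), /kʰ/ (velar).
Ejective: /pʼ/ (bilabial), /t̪ʼ/ (dental), /ʈʼ/ (retroflex), /kʼ/ (velar), /qʼ/ (uvular).
Gaps, from front to back: alveolar lacks ejective (/tʼ/); uvular lacks aspirated (/qʰ/).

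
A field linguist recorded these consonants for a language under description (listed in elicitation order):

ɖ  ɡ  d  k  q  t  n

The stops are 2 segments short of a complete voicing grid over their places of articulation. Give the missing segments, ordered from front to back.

Voiceless: /t/ (alveolar), /k/ (velar), /q/ (uvular).
Voiced: /d/ (alveolar), /ɖ/ (retroflex), /ɡ/ (velar).
Gaps, from front to back: retroflex lacks voiceless (/ʈ/); uvular lacks voiced (/ɢ/).

/ʈ/, /ɢ/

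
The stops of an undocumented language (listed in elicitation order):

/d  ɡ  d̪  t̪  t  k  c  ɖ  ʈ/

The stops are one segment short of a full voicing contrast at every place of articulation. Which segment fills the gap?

/ɟ/

place of articulation  voiceless  voiced  
dental            t̪        d̪      
alveolar          t         d       
retroflex         ʈ         ɖ       
palatal           c         —       
velar             k         ɡ       
The palatal row has no voiced member, so the gap is the voiced palatal stop /ɟ/.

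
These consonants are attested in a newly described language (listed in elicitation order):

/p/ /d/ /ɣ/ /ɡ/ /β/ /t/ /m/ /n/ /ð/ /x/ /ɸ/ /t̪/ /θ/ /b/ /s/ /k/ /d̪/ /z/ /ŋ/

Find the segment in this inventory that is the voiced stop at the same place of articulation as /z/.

/d/

/z/ is a voiced alveolar fricative.
The voiced stop at the same place is a voiced alveolar stop — in this inventory, /d/.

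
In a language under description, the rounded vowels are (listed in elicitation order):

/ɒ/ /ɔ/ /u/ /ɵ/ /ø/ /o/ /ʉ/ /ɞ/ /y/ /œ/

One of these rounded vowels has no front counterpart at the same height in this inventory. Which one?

High: /y/ ~ /ʉ/ ~ /u/
High-mid: /ø/ ~ /ɵ/ ~ /o/
Low-mid: /œ/ ~ /ɞ/ ~ /ɔ/
Low: only /ɒ/ (back); no front partner.
So /ɒ/ is the unpaired segment.

/ɒ/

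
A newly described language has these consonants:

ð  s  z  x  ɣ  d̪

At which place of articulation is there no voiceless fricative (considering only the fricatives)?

Voiceless: /s/ (alveolar), /x/ (velar).
Voiced: /ð/ (dental), /z/ (alveolar), /ɣ/ (velar).
Every place of articulation has a voiceless member except dental, where /θ/ would be expected.

dental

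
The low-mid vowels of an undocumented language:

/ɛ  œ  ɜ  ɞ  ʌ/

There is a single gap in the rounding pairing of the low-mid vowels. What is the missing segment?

/ɔ/

backness          unrounded  rounded 
front             ɛ         œ       
central           ɜ         ɞ       
back              ʌ         —       
The back row has no rounded member, so the gap is the back rounded vowel /ɔ/.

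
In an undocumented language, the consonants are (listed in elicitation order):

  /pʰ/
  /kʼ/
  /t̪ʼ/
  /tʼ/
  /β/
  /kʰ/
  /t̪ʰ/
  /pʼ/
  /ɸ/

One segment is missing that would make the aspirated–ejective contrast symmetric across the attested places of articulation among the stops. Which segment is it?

bilabial: aspirated /pʰ/, ejective /pʼ/.
dental: aspirated /t̪ʰ/, ejective /t̪ʼ/.
alveolar: aspirated —, ejective /tʼ/.
velar: aspirated /kʰ/, ejective /kʼ/.
The alveolar row has no aspirated member, so the gap is the aspirated alveolar stop /tʰ/.

/tʰ/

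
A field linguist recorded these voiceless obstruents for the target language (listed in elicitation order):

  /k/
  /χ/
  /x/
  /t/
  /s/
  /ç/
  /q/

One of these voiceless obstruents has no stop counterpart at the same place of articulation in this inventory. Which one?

/ç/

Alveolar: /t/ ~ /s/
Velar: /k/ ~ /x/
Uvular: /q/ ~ /χ/
Palatal: only /ç/ (fricative); no stop partner.
So /ç/ is the unpaired segment.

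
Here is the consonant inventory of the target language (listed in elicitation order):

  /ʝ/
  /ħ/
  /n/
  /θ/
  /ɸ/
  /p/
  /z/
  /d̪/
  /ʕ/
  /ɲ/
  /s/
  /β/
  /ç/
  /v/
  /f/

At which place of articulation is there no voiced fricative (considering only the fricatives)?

Voiceless: /ɸ/ (bilabial), /f/ (labiodental), /θ/ (dental), /s/ (alveolar), /ç/ (palatal), /ħ/ (pharyngeal).
Voiced: /β/ (bilabial), /v/ (labiodental), /z/ (alveolar), /ʝ/ (palatal), /ʕ/ (pharyngeal).
Every place of articulation has a voiced member except dental, where /ð/ would be expected.

dental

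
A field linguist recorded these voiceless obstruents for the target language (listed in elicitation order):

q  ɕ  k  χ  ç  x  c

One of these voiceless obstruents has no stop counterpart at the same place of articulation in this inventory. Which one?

Palatal: /c/ ~ /ç/
Velar: /k/ ~ /x/
Uvular: /q/ ~ /χ/
Alveolo-palatal: only /ɕ/ (fricative); no stop partner.
So /ɕ/ is the unpaired segment.

/ɕ/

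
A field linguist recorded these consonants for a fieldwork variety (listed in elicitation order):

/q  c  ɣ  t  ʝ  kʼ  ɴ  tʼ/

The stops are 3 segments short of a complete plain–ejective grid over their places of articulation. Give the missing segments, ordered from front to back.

/cʼ/, /k/, /qʼ/

Plain: /t/ (alveolar), /c/ (palatal), /q/ (uvular).
Ejective: /tʼ/ (alveolar), /kʼ/ (velar).
Gaps, from front to back: palatal lacks ejective (/cʼ/); velar lacks plain (/k/); uvular lacks ejective (/qʼ/).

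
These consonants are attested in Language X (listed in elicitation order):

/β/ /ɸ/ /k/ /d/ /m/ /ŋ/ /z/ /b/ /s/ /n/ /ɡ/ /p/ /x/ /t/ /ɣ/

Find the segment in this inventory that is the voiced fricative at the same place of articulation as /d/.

/d/ is a voiced alveolar stop.
The voiced fricative at the same place is a voiced alveolar fricative — in this inventory, /z/.

/z/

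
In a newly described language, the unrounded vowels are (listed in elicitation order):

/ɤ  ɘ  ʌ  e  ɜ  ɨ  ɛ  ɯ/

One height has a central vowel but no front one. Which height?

high

high: front —, central /ɨ/, back /ɯ/.
high-mid: front /e/, central /ɘ/, back /ɤ/.
low-mid: front /ɛ/, central /ɜ/, back /ʌ/.
Every height has a front member except high, where /i/ would be expected.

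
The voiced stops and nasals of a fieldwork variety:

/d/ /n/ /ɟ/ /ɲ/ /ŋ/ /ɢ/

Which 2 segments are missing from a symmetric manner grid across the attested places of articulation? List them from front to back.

/ɡ/, /ɴ/

place of articulation  oral stop  nasal   
alveolar          d         n       
palatal           ɟ         ɲ       
velar             —         ŋ       
uvular            ɢ         —       
Gaps, from front to back: velar lacks oral stop (/ɡ/); uvular lacks nasal (/ɴ/).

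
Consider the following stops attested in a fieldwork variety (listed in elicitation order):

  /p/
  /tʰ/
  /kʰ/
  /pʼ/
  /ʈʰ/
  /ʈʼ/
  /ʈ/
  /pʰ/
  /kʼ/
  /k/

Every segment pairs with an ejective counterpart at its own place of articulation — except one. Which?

/tʰ/

Bilabial: /p/ ~ /pʰ/ ~ /pʼ/
Retroflex: /ʈ/ ~ /ʈʰ/ ~ /ʈʼ/
Velar: /k/ ~ /kʰ/ ~ /kʼ/
Alveolar: only /tʰ/ (aspirated); no ejective partner.
So /tʰ/ is the unpaired segment.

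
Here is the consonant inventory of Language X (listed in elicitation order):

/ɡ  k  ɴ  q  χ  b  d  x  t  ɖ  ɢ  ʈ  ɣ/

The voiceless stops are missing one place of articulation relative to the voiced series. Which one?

Voiceless: /t/ (alveolar), /ʈ/ (retroflex), /k/ (velar), /q/ (uvular).
Voiced: /b/ (bilabial), /d/ (alveolar), /ɖ/ (retroflex), /ɡ/ (velar), /ɢ/ (uvular).
Every place of articulation has a voiceless member except bilabial, where /p/ would be expected.

bilabial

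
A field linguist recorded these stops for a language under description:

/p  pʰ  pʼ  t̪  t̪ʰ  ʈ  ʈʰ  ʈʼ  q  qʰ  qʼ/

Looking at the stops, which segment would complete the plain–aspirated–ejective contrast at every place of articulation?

/t̪ʼ/

place of articulation  plain     aspirated  ejective
bilabial          p         pʰ        pʼ      
dental            t̪        t̪ʰ       —       
retroflex         ʈ         ʈʰ        ʈʼ      
uvular            q         qʰ        qʼ      
The dental row has no ejective member, so the gap is the ejective dental stop /t̪ʼ/.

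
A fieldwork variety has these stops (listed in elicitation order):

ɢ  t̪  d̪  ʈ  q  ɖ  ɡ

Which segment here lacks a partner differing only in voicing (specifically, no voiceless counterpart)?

Dental: /t̪/ ~ /d̪/
Retroflex: /ʈ/ ~ /ɖ/
Uvular: /q/ ~ /ɢ/
Velar: only /ɡ/ (voiced); no voiceless partner.
So /ɡ/ is the unpaired segment.

/ɡ/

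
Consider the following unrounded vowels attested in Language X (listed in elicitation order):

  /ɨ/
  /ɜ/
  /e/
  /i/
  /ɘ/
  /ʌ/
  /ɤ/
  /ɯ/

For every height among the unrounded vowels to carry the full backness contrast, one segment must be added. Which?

high: front /i/, central /ɨ/, back /ɯ/.
high-mid: front /e/, central /ɘ/, back /ɤ/.
low-mid: front —, central /ɜ/, back /ʌ/.
The low-mid row has no front member, so the gap is the low-mid front unrounded vowel /ɛ/.

/ɛ/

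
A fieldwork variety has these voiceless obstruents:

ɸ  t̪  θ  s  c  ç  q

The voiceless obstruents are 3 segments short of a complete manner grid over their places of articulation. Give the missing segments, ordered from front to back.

/p/, /t/, /χ/

Stop: /t̪/ (dental), /c/ (palatal), /q/ (uvular).
Fricative: /ɸ/ (bilabial), /θ/ (dental), /s/ (alveolar), /ç/ (palatal).
Gaps, from front to back: bilabial lacks stop (/p/); alveolar lacks stop (/t/); uvular lacks fricative (/χ/).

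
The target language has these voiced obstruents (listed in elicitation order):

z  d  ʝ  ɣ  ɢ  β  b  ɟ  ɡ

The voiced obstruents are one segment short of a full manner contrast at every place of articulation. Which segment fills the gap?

bilabial: stop /b/, fricative /β/.
alveolar: stop /d/, fricative /z/.
palatal: stop /ɟ/, fricative /ʝ/.
velar: stop /ɡ/, fricative /ɣ/.
uvular: stop /ɢ/, fricative —.
The uvular row has no fricative member, so the gap is the uvular fricative /ʁ/.

/ʁ/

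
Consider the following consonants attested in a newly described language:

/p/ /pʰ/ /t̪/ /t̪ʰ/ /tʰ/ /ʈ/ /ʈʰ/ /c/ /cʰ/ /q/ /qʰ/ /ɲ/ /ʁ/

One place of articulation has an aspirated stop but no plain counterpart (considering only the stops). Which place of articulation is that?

Plain: /p/ (bilabial), /t̪/ (dental), /ʈ/ (retroflex), /c/ (palatal), /q/ (uvular).
Aspirated: /pʰ/ (bilabial), /t̪ʰ/ (dental), /tʰ/ (alveolar), /ʈʰ/ (retroflex), /cʰ/ (palatal), /qʰ/ (uvular).
Every place of articulation has a plain member except alveolar, where /t/ would be expected.

alveolar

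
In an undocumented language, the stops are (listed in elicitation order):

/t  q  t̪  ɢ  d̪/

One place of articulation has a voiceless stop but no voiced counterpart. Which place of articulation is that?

alveolar

dental: voiceless /t̪/, voiced /d̪/.
alveolar: voiceless /t/, voiced —.
uvular: voiceless /q/, voiced /ɢ/.
Every place of articulation has a voiced member except alveolar, where /d/ would be expected.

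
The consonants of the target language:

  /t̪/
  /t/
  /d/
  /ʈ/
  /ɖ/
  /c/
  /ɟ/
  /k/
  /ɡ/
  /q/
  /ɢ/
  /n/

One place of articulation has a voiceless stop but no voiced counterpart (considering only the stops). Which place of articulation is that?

dental

dental: voiceless /t̪/, voiced —.
alveolar: voiceless /t/, voiced /d/.
retroflex: voiceless /ʈ/, voiced /ɖ/.
palatal: voiceless /c/, voiced /ɟ/.
velar: voiceless /k/, voiced /ɡ/.
uvular: voiceless /q/, voiced /ɢ/.
Every place of articulation has a voiced member except dental, where /d̪/ would be expected.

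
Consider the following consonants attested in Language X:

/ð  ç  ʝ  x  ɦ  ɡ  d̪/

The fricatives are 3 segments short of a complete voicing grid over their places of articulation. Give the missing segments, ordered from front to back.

place of articulation  voiceless  voiced  
dental            —         ð       
palatal           ç         ʝ       
velar             x         —       
glottal           —         ɦ       
Gaps, from front to back: dental lacks voiceless (/θ/); velar lacks voiced (/ɣ/); glottal lacks voiceless (/h/).

/θ/, /ɣ/, /h/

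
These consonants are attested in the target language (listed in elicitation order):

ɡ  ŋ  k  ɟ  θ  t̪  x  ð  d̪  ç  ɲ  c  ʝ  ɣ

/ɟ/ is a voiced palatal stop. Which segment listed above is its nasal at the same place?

The nasal at the same place is a palatal nasal — in this inventory, /ɲ/.

/ɲ/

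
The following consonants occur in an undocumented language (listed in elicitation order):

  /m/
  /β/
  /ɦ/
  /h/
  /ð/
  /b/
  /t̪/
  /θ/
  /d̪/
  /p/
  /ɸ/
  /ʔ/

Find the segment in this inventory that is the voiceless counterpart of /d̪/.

/t̪/

/d̪/ is a voiced dental stop.
The voiceless counterpart is a voiceless dental stop — in this inventory, /t̪/.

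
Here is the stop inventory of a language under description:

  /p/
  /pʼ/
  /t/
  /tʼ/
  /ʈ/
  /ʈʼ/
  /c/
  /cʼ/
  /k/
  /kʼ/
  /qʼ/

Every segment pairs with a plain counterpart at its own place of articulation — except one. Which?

/qʼ/

Bilabial: /p/ ~ /pʼ/
Alveolar: /t/ ~ /tʼ/
Retroflex: /ʈ/ ~ /ʈʼ/
Palatal: /c/ ~ /cʼ/
Velar: /k/ ~ /kʼ/
Uvular: only /qʼ/ (ejective); no plain partner.
So /qʼ/ is the unpaired segment.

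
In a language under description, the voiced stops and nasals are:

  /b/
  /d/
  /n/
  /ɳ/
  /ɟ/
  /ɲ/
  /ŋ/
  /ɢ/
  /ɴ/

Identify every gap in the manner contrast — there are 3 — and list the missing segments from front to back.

Oral stop: /b/ (bilabial), /d/ (alveolar), /ɟ/ (palatal), /ɢ/ (uvular).
Nasal: /n/ (alveolar), /ɳ/ (retroflex), /ɲ/ (palatal), /ŋ/ (velar), /ɴ/ (uvular).
Gaps, from front to back: bilabial lacks nasal (/m/); retroflex lacks oral stop (/ɖ/); velar lacks oral stop (/ɡ/).

/m/, /ɖ/, /ɡ/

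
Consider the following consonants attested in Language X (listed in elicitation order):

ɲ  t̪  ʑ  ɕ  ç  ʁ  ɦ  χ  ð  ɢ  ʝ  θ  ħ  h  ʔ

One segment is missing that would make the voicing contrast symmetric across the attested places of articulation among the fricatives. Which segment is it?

/ʕ/

place of articulation  voiceless  voiced  
dental            θ         ð       
alveolo-palatal   ɕ         ʑ       
palatal           ç         ʝ       
uvular            χ         ʁ       
pharyngeal        ħ         —       
glottal           h         ɦ       
The pharyngeal row has no voiced member, so the gap is the voiced pharyngeal fricative /ʕ/.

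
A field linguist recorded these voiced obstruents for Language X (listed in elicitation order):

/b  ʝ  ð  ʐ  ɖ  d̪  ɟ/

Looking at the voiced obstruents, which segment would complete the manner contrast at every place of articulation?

place of articulation  stop      fricative
bilabial          b         —       
dental            d̪        ð       
retroflex         ɖ         ʐ       
palatal           ɟ         ʝ       
The bilabial row has no fricative member, so the gap is the bilabial fricative /β/.

/β/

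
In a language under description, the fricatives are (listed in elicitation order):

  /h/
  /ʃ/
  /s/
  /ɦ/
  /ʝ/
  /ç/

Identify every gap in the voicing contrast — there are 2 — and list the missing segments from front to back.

/z/, /ʒ/

place of articulation  voiceless  voiced  
alveolar          s         —       
postalveolar      ʃ         —       
palatal           ç         ʝ       
glottal           h         ɦ       
Gaps, from front to back: alveolar lacks voiced (/z/); postalveolar lacks voiced (/ʒ/).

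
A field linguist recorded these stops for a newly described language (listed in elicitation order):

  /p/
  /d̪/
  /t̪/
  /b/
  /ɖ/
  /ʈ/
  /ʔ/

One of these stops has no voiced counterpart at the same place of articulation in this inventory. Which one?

Bilabial: /p/ ~ /b/
Dental: /t̪/ ~ /d̪/
Retroflex: /ʈ/ ~ /ɖ/
Glottal: only /ʔ/ (voiceless); no voiced partner.
So /ʔ/ is the unpaired segment.

/ʔ/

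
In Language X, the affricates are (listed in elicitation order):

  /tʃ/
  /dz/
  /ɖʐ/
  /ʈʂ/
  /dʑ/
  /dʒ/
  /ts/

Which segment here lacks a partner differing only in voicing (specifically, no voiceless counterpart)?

Alveolar: /ts/ ~ /dz/
Postalveolar: /tʃ/ ~ /dʒ/
Retroflex: /ʈʂ/ ~ /ɖʐ/
Alveolo-palatal: only /dʑ/ (voiced); no voiceless partner.
So /dʑ/ is the unpaired segment.

/dʑ/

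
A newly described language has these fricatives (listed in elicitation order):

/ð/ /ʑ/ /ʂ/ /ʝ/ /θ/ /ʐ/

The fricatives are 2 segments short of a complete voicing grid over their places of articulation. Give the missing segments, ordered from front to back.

Voiceless: /θ/ (dental), /ʂ/ (retroflex).
Voiced: /ð/ (dental), /ʐ/ (retroflex), /ʑ/ (alveolo-palatal), /ʝ/ (palatal).
Gaps, from front to back: alveolo-palatal lacks voiceless (/ɕ/); palatal lacks voiceless (/ç/).

/ɕ/, /ç/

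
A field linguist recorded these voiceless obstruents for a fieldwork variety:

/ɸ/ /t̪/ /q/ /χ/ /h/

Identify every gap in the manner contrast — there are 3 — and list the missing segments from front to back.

/p/, /θ/, /ʔ/

place of articulation  stop      fricative
bilabial          —         ɸ       
dental            t̪        —       
uvular            q         χ       
glottal           —         h       
Gaps, from front to back: bilabial lacks stop (/p/); dental lacks fricative (/θ/); glottal lacks stop (/ʔ/).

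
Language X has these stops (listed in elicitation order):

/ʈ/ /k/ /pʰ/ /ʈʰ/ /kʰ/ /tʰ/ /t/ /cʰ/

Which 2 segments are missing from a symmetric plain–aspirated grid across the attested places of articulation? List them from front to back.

/p/, /c/

bilabial: plain —, aspirated /pʰ/.
alveolar: plain /t/, aspirated /tʰ/.
retroflex: plain /ʈ/, aspirated /ʈʰ/.
palatal: plain —, aspirated /cʰ/.
velar: plain /k/, aspirated /kʰ/.
Gaps, from front to back: bilabial lacks plain (/p/); palatal lacks plain (/c/).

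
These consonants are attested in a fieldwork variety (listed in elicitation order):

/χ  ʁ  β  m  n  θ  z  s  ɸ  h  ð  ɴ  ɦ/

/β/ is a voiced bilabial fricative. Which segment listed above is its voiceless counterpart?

The voiceless counterpart is a voiceless bilabial fricative — in this inventory, /ɸ/.

/ɸ/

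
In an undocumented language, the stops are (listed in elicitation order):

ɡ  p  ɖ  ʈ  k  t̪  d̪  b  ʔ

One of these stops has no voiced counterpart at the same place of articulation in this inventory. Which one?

Bilabial: /p/ ~ /b/
Dental: /t̪/ ~ /d̪/
Retroflex: /ʈ/ ~ /ɖ/
Velar: /k/ ~ /ɡ/
Glottal: only /ʔ/ (voiceless); no voiced partner.
So /ʔ/ is the unpaired segment.

/ʔ/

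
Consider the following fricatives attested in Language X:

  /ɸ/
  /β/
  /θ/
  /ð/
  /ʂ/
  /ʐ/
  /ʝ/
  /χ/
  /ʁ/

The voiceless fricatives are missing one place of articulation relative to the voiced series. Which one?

palatal

place of articulation  voiceless  voiced  
bilabial          ɸ         β       
dental            θ         ð       
retroflex         ʂ         ʐ       
palatal           —         ʝ       
uvular            χ         ʁ       
Every place of articulation has a voiceless member except palatal, where /ç/ would be expected.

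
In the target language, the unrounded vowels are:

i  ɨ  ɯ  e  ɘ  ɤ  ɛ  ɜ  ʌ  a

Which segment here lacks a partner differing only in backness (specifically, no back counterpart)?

/a/

High: /i/ ~ /ɨ/ ~ /ɯ/
High-mid: /e/ ~ /ɘ/ ~ /ɤ/
Low-mid: /ɛ/ ~ /ɜ/ ~ /ʌ/
Low: only /a/ (front); no back partner.
So /a/ is the unpaired segment.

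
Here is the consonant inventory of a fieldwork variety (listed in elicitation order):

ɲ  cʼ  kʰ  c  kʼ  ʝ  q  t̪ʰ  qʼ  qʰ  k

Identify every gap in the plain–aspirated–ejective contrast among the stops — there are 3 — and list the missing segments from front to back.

/t̪/, /t̪ʼ/, /cʰ/

Plain: /c/ (palatal), /k/ (velar), /q/ (uvular).
Aspirated: /t̪ʰ/ (dental), /kʰ/ (velar), /qʰ/ (uvular).
Ejective: /cʼ/ (palatal), /kʼ/ (velar), /qʼ/ (uvular).
Gaps, from front to back: dental lacks plain (/t̪/); dental lacks ejective (/t̪ʼ/); palatal lacks aspirated (/cʰ/).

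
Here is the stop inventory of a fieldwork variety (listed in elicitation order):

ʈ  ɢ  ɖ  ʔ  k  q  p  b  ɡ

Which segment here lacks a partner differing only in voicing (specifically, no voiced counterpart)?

/ʔ/

Bilabial: /p/ ~ /b/
Retroflex: /ʈ/ ~ /ɖ/
Velar: /k/ ~ /ɡ/
Uvular: /q/ ~ /ɢ/
Glottal: only /ʔ/ (voiceless); no voiced partner.
So /ʔ/ is the unpaired segment.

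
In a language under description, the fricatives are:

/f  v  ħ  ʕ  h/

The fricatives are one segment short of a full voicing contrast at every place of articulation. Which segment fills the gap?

place of articulation  voiceless  voiced  
labiodental       f         v       
pharyngeal        ħ         ʕ       
glottal           h         —       
The glottal row has no voiced member, so the gap is the voiced glottal fricative /ɦ/.

/ɦ/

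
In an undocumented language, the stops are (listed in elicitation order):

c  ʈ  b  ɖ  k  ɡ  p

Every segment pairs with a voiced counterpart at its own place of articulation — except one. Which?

/c/

Bilabial: /p/ ~ /b/
Retroflex: /ʈ/ ~ /ɖ/
Velar: /k/ ~ /ɡ/
Palatal: only /c/ (voiceless); no voiced partner.
So /c/ is the unpaired segment.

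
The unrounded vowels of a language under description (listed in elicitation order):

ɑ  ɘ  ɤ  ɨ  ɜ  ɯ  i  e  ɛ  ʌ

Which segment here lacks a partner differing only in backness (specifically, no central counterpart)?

High: /i/ ~ /ɨ/ ~ /ɯ/
High-mid: /e/ ~ /ɘ/ ~ /ɤ/
Low-mid: /ɛ/ ~ /ɜ/ ~ /ʌ/
Low: only /ɑ/ (back); no central partner.
So /ɑ/ is the unpaired segment.

/ɑ/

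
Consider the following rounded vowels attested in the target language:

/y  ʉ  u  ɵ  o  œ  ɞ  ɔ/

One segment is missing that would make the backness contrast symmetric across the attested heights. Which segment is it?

high: front /y/, central /ʉ/, back /u/.
high-mid: front —, central /ɵ/, back /o/.
low-mid: front /œ/, central /ɞ/, back /ɔ/.
The high-mid row has no front member, so the gap is the high-mid front rounded vowel /ø/.

/ø/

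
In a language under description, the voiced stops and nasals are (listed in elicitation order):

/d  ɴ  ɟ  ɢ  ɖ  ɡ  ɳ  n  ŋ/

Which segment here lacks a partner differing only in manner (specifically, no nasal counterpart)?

Alveolar: /d/ ~ /n/
Retroflex: /ɖ/ ~ /ɳ/
Velar: /ɡ/ ~ /ŋ/
Uvular: /ɢ/ ~ /ɴ/
Palatal: only /ɟ/ (oral stop); no nasal partner.
So /ɟ/ is the unpaired segment.

/ɟ/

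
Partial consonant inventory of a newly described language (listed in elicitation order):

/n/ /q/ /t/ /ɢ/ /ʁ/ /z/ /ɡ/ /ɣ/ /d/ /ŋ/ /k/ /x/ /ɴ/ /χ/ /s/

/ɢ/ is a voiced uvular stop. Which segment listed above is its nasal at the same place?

/ɴ/

The nasal at the same place is an uvular nasal — in this inventory, /ɴ/.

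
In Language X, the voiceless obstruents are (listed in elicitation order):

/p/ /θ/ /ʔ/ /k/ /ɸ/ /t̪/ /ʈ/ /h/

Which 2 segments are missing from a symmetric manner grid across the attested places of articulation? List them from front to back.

Stop: /p/ (bilabial), /t̪/ (dental), /ʈ/ (retroflex), /k/ (velar), /ʔ/ (glottal).
Fricative: /ɸ/ (bilabial), /θ/ (dental), /h/ (glottal).
Gaps, from front to back: retroflex lacks fricative (/ʂ/); velar lacks fricative (/x/).

/ʂ/, /x/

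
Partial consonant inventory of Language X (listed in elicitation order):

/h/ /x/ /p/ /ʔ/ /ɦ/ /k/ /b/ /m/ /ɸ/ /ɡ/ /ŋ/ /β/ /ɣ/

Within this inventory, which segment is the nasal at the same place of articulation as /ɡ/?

/ɡ/ is a voiced velar stop.
The nasal at the same place is a velar nasal — in this inventory, /ŋ/.

/ŋ/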